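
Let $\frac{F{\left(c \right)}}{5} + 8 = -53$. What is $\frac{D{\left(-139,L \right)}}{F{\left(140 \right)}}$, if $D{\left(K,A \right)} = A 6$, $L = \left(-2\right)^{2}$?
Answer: $- \frac{24}{305} \approx -0.078689$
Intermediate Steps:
$L = 4$
$F{\left(c \right)} = -305$ ($F{\left(c \right)} = -40 + 5 \left(-53\right) = -40 - 265 = -305$)
$D{\left(K,A \right)} = 6 A$
$\frac{D{\left(-139,L \right)}}{F{\left(140 \right)}} = \frac{6 \cdot 4}{-305} = 24 \left(- \frac{1}{305}\right) = - \frac{24}{305}$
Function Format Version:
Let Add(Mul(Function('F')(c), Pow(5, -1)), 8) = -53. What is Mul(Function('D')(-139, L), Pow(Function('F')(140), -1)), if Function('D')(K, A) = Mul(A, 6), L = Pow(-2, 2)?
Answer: Rational(-24, 305) ≈ -0.078689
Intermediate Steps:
L = 4
Function('F')(c) = -305 (Function('F')(c) = Add(-40, Mul(5, -53)) = Add(-40, -265) = -305)
Function('D')(K, A) = Mul(6, A)
Mul(Function('D')(-139, L), Pow(Function('F')(140), -1)) = Mul(Mul(6, 4), Pow(-305, -1)) = Mul(24, Rational(-1, 305)) = Rational(-24, 305)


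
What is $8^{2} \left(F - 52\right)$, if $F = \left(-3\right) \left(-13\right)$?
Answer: $-832$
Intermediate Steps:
$F = 39$
$8^{2} \left(F - 52\right) = 8^{2} \left(39 - 52\right) = 64 \left(-13\right) = -832$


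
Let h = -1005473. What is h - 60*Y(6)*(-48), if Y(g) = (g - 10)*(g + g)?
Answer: -1143713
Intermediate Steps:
Y(g) = 2*g*(-10 + g) (Y(g) = (-10 + g)*(2*g) = 2*g*(-10 + g))
h - 60*Y(6)*(-48) = -1005473 - 60*(2*6*(-10 + 6))*(-48) = -1005473 - 60*(2*6*(-4))*(-48) = -1005473 - 60*(-48)*(-48) = -1005473 - (-2880)*(-48) = -1005473 - 1*138240 = -1005473 - 138240 = -1143713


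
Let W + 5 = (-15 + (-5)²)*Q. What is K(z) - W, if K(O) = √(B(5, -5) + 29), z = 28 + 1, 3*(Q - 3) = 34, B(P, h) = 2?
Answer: -415/3 + √31 ≈ -132.77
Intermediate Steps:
Q = 43/3 (Q = 3 + (⅓)*34 = 3 + 34/3 = 43/3 ≈ 14.333)
z = 29
W = 415/3 (W = -5 + (-15 + (-5)²)*(43/3) = -5 + (-15 + 25)*(43/3) = -5 + 10*(43/3) = -5 + 430/3 = 415/3 ≈ 138.33)
K(O) = √31 (K(O) = √(2 + 29) = √31)
K(z) - W = √31 - 1*415/3 = √31 - 415/3 = -415/3 + √31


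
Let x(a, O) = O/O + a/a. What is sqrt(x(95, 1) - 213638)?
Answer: 2*I*sqrt(53409) ≈ 462.21*I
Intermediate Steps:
x(a, O) = 2 (x(a, O) = 1 + 1 = 2)
sqrt(x(95, 1) - 213638) = sqrt(2 - 213638) = sqrt(-213636) = 2*I*sqrt(53409)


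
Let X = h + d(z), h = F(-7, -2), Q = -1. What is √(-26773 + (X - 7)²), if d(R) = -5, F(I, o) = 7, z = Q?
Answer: 6*I*√743 ≈ 163.55*I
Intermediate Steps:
z = -1
h = 7
X = 2 (X = 7 - 5 = 2)
√(-26773 + (X - 7)²) = √(-26773 + (2 - 7)²) = √(-26773 + (-5)²) = √(-26773 + 25) = √(-26748) = 6*I*√743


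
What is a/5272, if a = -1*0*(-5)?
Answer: 0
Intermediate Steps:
a = 0 (a = 0*(-5) = 0)
a/5272 = 0/5272 = 0*(1/5272) = 0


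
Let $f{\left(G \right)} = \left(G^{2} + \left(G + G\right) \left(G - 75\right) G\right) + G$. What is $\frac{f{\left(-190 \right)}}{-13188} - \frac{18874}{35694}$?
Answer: $\frac{56783551679}{39227706} \approx 1447.5$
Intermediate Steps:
$f{\left(G \right)} = G + G^{2} + 2 G^{2} \left(-75 + G\right)$ ($f{\left(G \right)} = \left(G^{2} + 2 G \left(-75 + G\right) G\right) + G = \left(G^{2} + 2 G^{2} \left(-75 + G\right)\right) + G = G + G^{2} + 2 G^{2} \left(-75 + G\right)$)
$\frac{f{\left(-190 \right)}}{-13188} - \frac{18874}{35694} = \frac{\left(-190\right) \left(1 - -28310 + 2 \left(-190\right)^{2}\right)}{-13188} - \frac{18874}{35694} = - 190 \left(1 + 28310 + 2 \cdot 36100\right) \left(- \frac{1}{13188}\right) - \frac{9437}{17847} = - 190 \left(1 + 28310 + 72200\right) \left(- \frac{1}{13188}\right) - \frac{9437}{17847} = \left(-190\right) 100511 \left(- \frac{1}{13188}\right) - \frac{9437}{17847} = \left(-19097090\right) \left(- \frac{1}{13188}\right) - \frac{9437}{17847} = \frac{9548545}{6594} - \frac{9437}{17847} = \frac{56783551679}{39227706}$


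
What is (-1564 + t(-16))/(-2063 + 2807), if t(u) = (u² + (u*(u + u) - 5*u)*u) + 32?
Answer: -2687/186 ≈ -14.446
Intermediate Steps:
t(u) = 32 + u² + u*(-5*u + 2*u²) (t(u) = (u² + (u*(2*u) - 5*u)*u) + 32 = (u² + (2*u² - 5*u)*u) + 32 = (u² + (-5*u + 2*u²)*u) + 32 = (u² + u*(-5*u + 2*u²)) + 32 = 32 + u² + u*(-5*u + 2*u²))
(-1564 + t(-16))/(-2063 + 2807) = (-1564 + (32 - 4*(-16)² + 2*(-16)³))/(-2063 + 2807) = (-1564 + (32 - 4*256 + 2*(-4096)))/744 = (-1564 + (32 - 1024 - 8192))*(1/744) = (-1564 - 9184)*(1/744) = -10748*1/744 = -2687/186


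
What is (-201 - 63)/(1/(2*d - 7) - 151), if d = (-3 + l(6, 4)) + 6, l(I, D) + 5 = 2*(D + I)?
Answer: 348/199 ≈ 1.7487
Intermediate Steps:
l(I, D) = -5 + 2*D + 2*I (l(I, D) = -5 + 2*(D + I) = -5 + (2*D + 2*I) = -5 + 2*D + 2*I)
d = 18 (d = (-3 + (-5 + 2*4 + 2*6)) + 6 = (-3 + (-5 + 8 + 12)) + 6 = (-3 + 15) + 6 = 12 + 6 = 18)
(-201 - 63)/(1/(2*d - 7) - 151) = (-201 - 63)/(1/(2*18 - 7) - 151) = -264/(1/(36 - 7) - 151) = -264/(1/29 - 151) = -264/(-4378/29) = -264*(-29/4378) = 348/199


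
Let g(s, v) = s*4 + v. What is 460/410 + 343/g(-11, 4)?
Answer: -12223/1640 ≈ -7.4530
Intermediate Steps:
g(s, v) = v + 4*s (g(s, v) = 4*s + v = v + 4*s)
460/410 + 343/g(-11, 4) = 460/410 + 343/(4 + 4*(-11)) = 460*(1/410) + 343/(4 - 44) = 46/41 + 343/(-40) = 46/41 + 343*(-1/40) = 46/41 - 343/40 = -12223/1640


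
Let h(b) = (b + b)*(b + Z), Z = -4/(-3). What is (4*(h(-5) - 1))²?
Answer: 183184/9 ≈ 20354.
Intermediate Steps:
Z = 4/3 (Z = -4*(-⅓) = 4/3 ≈ 1.3333)
h(b) = 2*b*(4/3 + b) (h(b) = (b + b)*(b + 4/3) = (2*b)*(4/3 + b) = 2*b*(4/3 + b))
(4*(h(-5) - 1))² = (4*((⅔)*(-5)*(4 + 3*(-5)) - 1))² = (4*((⅔)*(-5)*(4 - 15) - 1))² = (4*((⅔)*(-5)*(-11) - 1))² = (4*(110/3 - 1))² = (4*(107/3))² = (428/3)² = 183184/9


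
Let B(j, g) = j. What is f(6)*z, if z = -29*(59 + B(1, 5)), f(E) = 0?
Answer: 0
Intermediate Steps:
z = -1740 (z = -29*(59 + 1) = -29*60 = -1740)
f(6)*z = 0*(-1740) = 0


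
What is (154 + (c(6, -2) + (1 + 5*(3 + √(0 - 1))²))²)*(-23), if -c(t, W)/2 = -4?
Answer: -38065 - 67620*I ≈ -38065.0 - 67620.0*I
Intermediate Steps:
c(t, W) = 8 (c(t, W) = -2*(-4) = 8)
(154 + (c(6, -2) + (1 + 5*(3 + √(0 - 1))²))²)*(-23) = (154 + (8 + (1 + 5*(3 + √(0 - 1))²))²)*(-23) = (154 + (8 + (1 + 5*(3 + √(-1))²))²)*(-23) = (154 + (8 + (1 + 5*(3 + I)²))²)*(-23) = (154 + (9 + 5*(3 + I)²)²)*(-23) = -3542 - 23*(9 + 5*(3 + I)²)²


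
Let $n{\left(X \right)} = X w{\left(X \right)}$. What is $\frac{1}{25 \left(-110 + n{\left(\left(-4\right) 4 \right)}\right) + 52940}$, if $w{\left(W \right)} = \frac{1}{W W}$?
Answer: $\frac{16}{803015} \approx 1.9925 \cdot 10^{-5}$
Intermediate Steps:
$w{\left(W \right)} = \frac{1}{W^{2}}$
$n{\left(X \right)} = \frac{1}{X}$ ($n{\left(X \right)} = \frac{X}{X^{2}} = \frac{1}{X}$)
$\frac{1}{25 \left(-110 + n{\left(\left(-4\right) 4 \right)}\right) + 52940} = \frac{1}{25 \left(-110 + \frac{1}{\left(-4\right) 4}\right) + 52940} = \frac{1}{25 \left(-110 + \frac{1}{-16}\right) + 52940} = \frac{1}{25 \left(-110 - \frac{1}{16}\right) + 52940} = \frac{1}{25 \left(- \frac{1761}{16}\right) + 52940} = \frac{1}{- \frac{44025}{16} + 52940} = \frac{1}{\frac{803015}{16}} = \frac{16}{803015}$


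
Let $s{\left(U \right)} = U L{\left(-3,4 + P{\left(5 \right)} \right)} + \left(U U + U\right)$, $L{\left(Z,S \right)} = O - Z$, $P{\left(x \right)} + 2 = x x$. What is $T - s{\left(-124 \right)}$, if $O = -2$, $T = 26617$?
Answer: $11489$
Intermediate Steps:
$P{\left(x \right)} = -2 + x^{2}$ ($P{\left(x \right)} = -2 + x x = -2 + x^{2}$)
$L{\left(Z,S \right)} = -2 - Z$
$s{\left(U \right)} = U^{2} + 2 U$ ($s{\left(U \right)} = U \left(-2 - -3\right) + \left(U U + U\right) = U \left(-2 + 3\right) + \left(U^{2} + U\right) = U 1 + \left(U + U^{2}\right) = U + \left(U + U^{2}\right) = U^{2} + 2 U$)
$T - s{\left(-124 \right)} = 26617 - - 124 \left(2 - 124\right) = 26617 - \left(-124\right) \left(-122\right) = 26617 - 15128 = 11489$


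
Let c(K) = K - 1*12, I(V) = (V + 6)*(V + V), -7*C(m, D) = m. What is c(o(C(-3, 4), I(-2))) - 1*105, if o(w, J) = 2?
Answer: -115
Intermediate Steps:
C(m, D) = -m/7
I(V) = 2*V*(6 + V) (I(V) = (6 + V)*(2*V) = 2*V*(6 + V))
c(K) = -12 + K (c(K) = K - 12 = -12 + K)
c(o(C(-3, 4), I(-2))) - 1*105 = (-12 + 2) - 1*105 = -10 - 105 = -115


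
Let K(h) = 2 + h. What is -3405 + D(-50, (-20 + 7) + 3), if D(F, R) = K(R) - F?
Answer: -3363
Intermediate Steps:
D(F, R) = 2 + R - F (D(F, R) = (2 + R) - F = 2 + R - F)
-3405 + D(-50, (-20 + 7) + 3) = -3405 + (2 + ((-20 + 7) + 3) - 1*(-50)) = -3405 + (2 + (-13 + 3) + 50) = -3405 + (2 - 10 + 50) = -3405 + 42 = -3363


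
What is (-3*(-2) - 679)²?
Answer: 452929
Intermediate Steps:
(-3*(-2) - 679)² = (6 - 679)² = (-673)² = 452929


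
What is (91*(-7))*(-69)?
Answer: 43953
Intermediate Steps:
(91*(-7))*(-69) = -637*(-69) = 43953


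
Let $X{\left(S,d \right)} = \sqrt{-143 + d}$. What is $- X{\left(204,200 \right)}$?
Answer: $- \sqrt{57} \approx -7.5498$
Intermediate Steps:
$- X{\left(204,200 \right)} = - \sqrt{-143 + 200} = - \sqrt{57}$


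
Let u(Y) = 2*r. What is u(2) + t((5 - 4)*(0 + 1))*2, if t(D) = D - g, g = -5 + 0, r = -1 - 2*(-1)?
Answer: 14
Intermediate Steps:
r = 1 (r = -1 + 2 = 1)
g = -5
u(Y) = 2 (u(Y) = 2*1 = 2)
t(D) = 5 + D (t(D) = D - 1*(-5) = D + 5 = 5 + D)
u(2) + t((5 - 4)*(0 + 1))*2 = 2 + (5 + (5 - 4)*(0 + 1))*2 = 2 + (5 + 1*1)*2 = 2 + (5 + 1)*2 = 2 + 6*2 = 2 + 12 = 14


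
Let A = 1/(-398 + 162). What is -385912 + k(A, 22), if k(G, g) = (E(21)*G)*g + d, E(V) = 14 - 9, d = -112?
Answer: -45550887/118 ≈ -3.8602e+5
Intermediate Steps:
A = -1/236 (A = 1/(-236) = -1/236 ≈ -0.0042373)
E(V) = 5
k(G, g) = -112 + 5*G*g (k(G, g) = (5*G)*g - 112 = 5*G*g - 112 = -112 + 5*G*g)
-385912 + k(A, 22) = -385912 + (-112 + 5*(-1/236)*22) = -385912 + (-112 - 55/118) = -385912 - 13271/118 = -45550887/118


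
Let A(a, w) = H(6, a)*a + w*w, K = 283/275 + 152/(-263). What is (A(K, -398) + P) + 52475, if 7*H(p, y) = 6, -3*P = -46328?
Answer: 343743592697/1518825 ≈ 2.2632e+5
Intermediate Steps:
P = 46328/3 (P = -⅓*(-46328) = 46328/3 ≈ 15443.)
K = 32629/72325 (K = 283*(1/275) + 152*(-1/263) = 283/275 - 152/263 = 32629/72325 ≈ 0.45114)
H(p, y) = 6/7 (H(p, y) = (⅐)*6 = 6/7)
A(a, w) = w² + 6*a/7 (A(a, w) = 6*a/7 + w*w = 6*a/7 + w² = w² + 6*a/7)
(A(K, -398) + P) + 52475 = (((-398)² + (6/7)*(32629/72325)) + 46328/3) + 52475 = ((158404 + 195774/506275) + 46328/3) + 52475 = (80196180874/506275 + 46328/3) + 52475 = 264043250822/1518825 + 52475 = 343743592697/1518825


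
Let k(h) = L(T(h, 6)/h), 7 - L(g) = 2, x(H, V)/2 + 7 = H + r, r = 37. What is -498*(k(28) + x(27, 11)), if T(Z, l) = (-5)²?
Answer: -59262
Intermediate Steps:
T(Z, l) = 25
x(H, V) = 60 + 2*H (x(H, V) = -14 + 2*(H + 37) = -14 + 2*(37 + H) = -14 + (74 + 2*H) = 60 + 2*H)
L(g) = 5 (L(g) = 7 - 1*2 = 7 - 2 = 5)
k(h) = 5
-498*(k(28) + x(27, 11)) = -498*(5 + (60 + 2*27)) = -498*(5 + (60 + 54)) = -498*(5 + 114) = -498*119 = -59262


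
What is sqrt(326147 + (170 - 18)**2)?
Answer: sqrt(349251) ≈ 590.97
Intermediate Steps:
sqrt(326147 + (170 - 18)**2) = sqrt(326147 + 152**2) = sqrt(326147 + 23104) = sqrt(349251)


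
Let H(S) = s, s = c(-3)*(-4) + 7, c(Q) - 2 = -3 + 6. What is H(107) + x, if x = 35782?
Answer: 35769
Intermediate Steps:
c(Q) = 5 (c(Q) = 2 + (-3 + 6) = 2 + 3 = 5)
s = -13 (s = 5*(-4) + 7 = -20 + 7 = -13)
H(S) = -13
H(107) + x = -13 + 35782 = 35769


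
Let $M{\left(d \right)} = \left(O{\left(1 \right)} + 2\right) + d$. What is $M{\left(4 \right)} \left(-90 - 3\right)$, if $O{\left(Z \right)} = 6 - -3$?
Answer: $-1395$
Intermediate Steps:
$O{\left(Z \right)} = 9$ ($O{\left(Z \right)} = 6 + 3 = 9$)
$M{\left(d \right)} = 11 + d$ ($M{\left(d \right)} = \left(9 + 2\right) + d = 11 + d$)
$M{\left(4 \right)} \left(-90 - 3\right) = \left(11 + 4\right) \left(-90 - 3\right) = 15 \left(-93\right) = -1395$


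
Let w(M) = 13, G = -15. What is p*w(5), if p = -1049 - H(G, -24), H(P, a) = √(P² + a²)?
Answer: -13637 - 39*√89 ≈ -14005.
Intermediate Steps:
p = -1049 - 3*√89 (p = -1049 - √((-15)² + (-24)²) = -1049 - √(225 + 576) = -1049 - √801 = -1049 - 3*√89 ≈ -1077.3)
p*w(5) = (-1049 - 3*√89)*13 = -13637 - 39*√89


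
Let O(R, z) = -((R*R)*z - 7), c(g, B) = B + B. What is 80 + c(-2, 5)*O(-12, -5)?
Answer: 7350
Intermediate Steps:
c(g, B) = 2*B
O(R, z) = 7 - z*R**2 (O(R, z) = -(R**2*z - 7) = -(z*R**2 - 7) = -(-7 + z*R**2) = 7 - z*R**2)
80 + c(-2, 5)*O(-12, -5) = 80 + (2*5)*(7 - 1*(-5)*(-12)**2) = 80 + 10*(7 - 1*(-5)*144) = 80 + 10*(7 + 720) = 80 + 10*727 = 80 + 7270 = 7350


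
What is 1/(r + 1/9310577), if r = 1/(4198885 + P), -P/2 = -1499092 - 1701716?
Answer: 98696780799077/19911078 ≈ 4.9569e+6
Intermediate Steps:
P = 6401616 (P = -2*(-1499092 - 1701716) = -2*(-3200808) = 6401616)
r = 1/10600501 (r = 1/(4198885 + 6401616) = 1/10600501 ≈ 9.4335e-8)
1/(r + 1/9310577) = 1/(1/10600501 + 1/9310577) = 1/(19911078/98696780799077) = 98696780799077/19911078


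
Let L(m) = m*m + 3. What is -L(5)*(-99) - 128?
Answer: 2644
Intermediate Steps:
L(m) = 3 + m**2 (L(m) = m**2 + 3 = 3 + m**2)
-L(5)*(-99) - 128 = -(3 + 5**2)*(-99) - 128 = -(3 + 25)*(-99) - 128 = -1*28*(-99) - 128 = -28*(-99) - 128 = 2772 - 128 = 2644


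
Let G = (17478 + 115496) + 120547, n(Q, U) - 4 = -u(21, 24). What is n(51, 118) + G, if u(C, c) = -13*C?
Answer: 253798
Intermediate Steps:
n(Q, U) = 277 (n(Q, U) = 4 - (-13)*21 = 4 - 1*(-273) = 4 + 273 = 277)
G = 253521 (G = 132974 + 120547 = 253521)
n(51, 118) + G = 277 + 253521 = 253798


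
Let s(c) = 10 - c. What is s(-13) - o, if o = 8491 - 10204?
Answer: 1736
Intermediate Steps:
o = -1713
s(-13) - o = (10 - 1*(-13)) - 1*(-1713) = (10 + 13) + 1713 = 23 + 1713 = 1736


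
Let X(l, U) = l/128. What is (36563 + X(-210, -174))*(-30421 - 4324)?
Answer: -81300763615/64 ≈ -1.2703e+9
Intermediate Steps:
X(l, U) = l/128 (X(l, U) = l*(1/128) = l/128)
(36563 + X(-210, -174))*(-30421 - 4324) = (36563 + (1/128)*(-210))*(-30421 - 4324) = (36563 - 105/64)*(-34745) = (2339927/64)*(-34745) = -81300763615/64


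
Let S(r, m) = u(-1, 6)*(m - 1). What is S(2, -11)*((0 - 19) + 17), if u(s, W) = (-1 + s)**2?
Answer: 96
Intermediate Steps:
S(r, m) = -4 + 4*m (S(r, m) = (-1 - 1)**2*(m - 1) = (-2)**2*(-1 + m) = 4*(-1 + m) = -4 + 4*m)
S(2, -11)*((0 - 19) + 17) = (-4 + 4*(-11))*((0 - 19) + 17) = (-4 - 44)*(-19 + 17) = -48*(-2) = 96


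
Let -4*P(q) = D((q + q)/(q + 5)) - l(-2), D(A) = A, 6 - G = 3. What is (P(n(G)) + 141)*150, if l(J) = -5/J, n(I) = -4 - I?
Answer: 83925/4 ≈ 20981.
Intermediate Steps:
G = 3 (G = 6 - 1*3 = 6 - 3 = 3)
P(q) = 5/8 - q/(2*(5 + q)) (P(q) = -((q + q)/(q + 5) - (-5)/(-2))/4 = -((2*q)/(5 + q) - (-5)*(-1)/2)/4 = -(2*q/(5 + q) - 1*5/2)/4 = -(2*q/(5 + q) - 5/2)/4 = -(-5/2 + 2*q/(5 + q))/4 = 5/8 - q/(2*(5 + q)))
(P(n(G)) + 141)*150 = ((25 + (-4 - 1*3))/(8*(5 + (-4 - 1*3))) + 141)*150 = ((25 + (-4 - 3))/(8*(5 + (-4 - 3))) + 141)*150 = ((25 - 7)/(8*(5 - 7)) + 141)*150 = ((⅛)*18/(-2) + 141)*150 = ((⅛)*(-½)*18 + 141)*150 = (-9/8 + 141)*150 = (1119/8)*150 = 83925/4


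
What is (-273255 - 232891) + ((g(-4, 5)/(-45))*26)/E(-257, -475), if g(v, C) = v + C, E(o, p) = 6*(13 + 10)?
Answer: -1571583343/3105 ≈ -5.0615e+5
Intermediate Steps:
E(o, p) = 138 (E(o, p) = 6*23 = 138)
g(v, C) = C + v
(-273255 - 232891) + ((g(-4, 5)/(-45))*26)/E(-257, -475) = (-273255 - 232891) + (((5 - 4)/(-45))*26)/138 = -506146 + ((1*(-1/45))*26)*(1/138) = -506146 - 1/45*26*(1/138) = -506146 - 26/45*1/138 = -506146 - 13/3105 = -1571583343/3105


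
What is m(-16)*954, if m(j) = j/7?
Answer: -15264/7 ≈ -2180.6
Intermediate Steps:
m(j) = j/7 (m(j) = j*(1/7) = j/7)
m(-16)*954 = ((1/7)*(-16))*954 = -16/7*954 = -15264/7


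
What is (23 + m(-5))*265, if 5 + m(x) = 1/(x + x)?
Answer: 9487/2 ≈ 4743.5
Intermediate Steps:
m(x) = -5 + 1/(2*x) (m(x) = -5 + 1/(x + x) = -5 + 1/(2*x))
(23 + m(-5))*265 = (23 + (-5 + (½)/(-5)))*265 = (23 + (-5 + (½)*(-⅕)))*265 = (23 + (-5 - ⅒))*265 = (23 - 51/10)*265 = (179/10)*265 = 9487/2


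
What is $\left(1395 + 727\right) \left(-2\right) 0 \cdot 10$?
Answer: $0$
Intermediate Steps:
$\left(1395 + 727\right) \left(-2\right) 0 \cdot 10 = 2122 \cdot 0 \cdot 10 = 2122 \cdot 0 = 0$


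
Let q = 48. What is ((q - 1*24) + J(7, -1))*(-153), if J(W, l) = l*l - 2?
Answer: -3519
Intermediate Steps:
J(W, l) = -2 + l² (J(W, l) = l² - 2 = -2 + l²)
((q - 1*24) + J(7, -1))*(-153) = ((48 - 1*24) + (-2 + (-1)²))*(-153) = ((48 - 24) + (-2 + 1))*(-153) = (24 - 1)*(-153) = 23*(-153) = -3519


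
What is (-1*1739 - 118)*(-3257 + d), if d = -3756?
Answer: 13023141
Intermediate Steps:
(-1*1739 - 118)*(-3257 + d) = (-1*1739 - 118)*(-3257 - 3756) = (-1739 - 118)*(-7013) = -1857*(-7013) = 13023141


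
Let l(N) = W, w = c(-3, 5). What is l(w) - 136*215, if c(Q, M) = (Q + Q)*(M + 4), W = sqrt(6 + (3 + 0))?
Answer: -29237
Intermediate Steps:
W = 3 (W = sqrt(6 + 3) = sqrt(9) = 3)
c(Q, M) = 2*Q*(4 + M) (c(Q, M) = (2*Q)*(4 + M) = 2*Q*(4 + M))
w = -54 (w = 2*(-3)*(4 + 5) = 2*(-3)*9 = -54)
l(N) = 3
l(w) - 136*215 = 3 - 136*215 = 3 - 29240 = -29237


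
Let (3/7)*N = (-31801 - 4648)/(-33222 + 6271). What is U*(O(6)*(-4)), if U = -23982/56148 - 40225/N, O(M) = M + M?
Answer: 730467715217304/1193814097 ≈ 6.1188e+5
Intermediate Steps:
O(M) = 2*M
N = 255143/80853 (N = 7*((-31801 - 4648)/(-33222 + 6271))/3 = 7*(-36449/(-26951))/3 = 7*(-36449*(-1/26951))/3 = (7/3)*(36449/26951) = 255143/80853 ≈ 3.1556)
U = -30436154800721/2387628194 (U = -23982/56148 - 40225/255143/80853 = -23982*1/56148 - 40225*80853/255143 = -3997/9358 - 3252311925/255143 = -30436154800721/2387628194 ≈ -12747.)
U*(O(6)*(-4)) = -30436154800721*2*6*(-4)/2387628194 = -182616928804326*(-4)/1193814097 = -30436154800721/2387628194*(-48) = 730467715217304/1193814097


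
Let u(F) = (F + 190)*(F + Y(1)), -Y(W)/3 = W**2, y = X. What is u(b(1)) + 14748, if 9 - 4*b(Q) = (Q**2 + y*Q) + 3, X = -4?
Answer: 233661/16 ≈ 14604.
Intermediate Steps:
y = -4
Y(W) = -3*W**2
b(Q) = 3/2 + Q - Q**2/4 (b(Q) = 9/4 - ((Q**2 - 4*Q) + 3)/4 = 9/4 - (3 + Q**2 - 4*Q)/4 = 9/4 + (-3/4 + Q - Q**2/4) = 3/2 + Q - Q**2/4)
u(F) = (-3 + F)*(190 + F) (u(F) = (F + 190)*(F - 3*1**2) = (190 + F)*(F - 3*1) = (190 + F)*(F - 3) = (190 + F)*(-3 + F) = (-3 + F)*(190 + F))
u(b(1)) + 14748 = (-570 + (3/2 + 1 - 1/4*1**2)**2 + 187*(3/2 + 1 - 1/4*1**2)) + 14748 = (-570 + (3/2 + 1 - 1/4*1)**2 + 187*(3/2 + 1 - 1/4*1)) + 14748 = (-570 + (3/2 + 1 - 1/4)**2 + 187*(3/2 + 1 - 1/4)) + 14748 = (-570 + (9/4)**2 + 187*(9/4)) + 14748 = (-570 + 81/16 + 1683/4) + 14748 = -2307/16 + 14748 = 233661/16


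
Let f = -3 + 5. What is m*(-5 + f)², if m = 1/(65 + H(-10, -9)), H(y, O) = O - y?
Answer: 3/22 ≈ 0.13636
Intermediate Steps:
f = 2
m = 1/66 (m = 1/(65 + (-9 - 1*(-10))) = 1/(65 + (-9 + 10)) = 1/(65 + 1) = 1/66 ≈ 0.015152)
m*(-5 + f)² = (-5 + 2)²/66 = (1/66)*(-3)² = (1/66)*9 = 3/22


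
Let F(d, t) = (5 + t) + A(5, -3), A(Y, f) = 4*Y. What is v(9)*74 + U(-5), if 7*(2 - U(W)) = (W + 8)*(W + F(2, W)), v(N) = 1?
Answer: 487/7 ≈ 69.571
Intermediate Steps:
F(d, t) = 25 + t (F(d, t) = (5 + t) + 4*5 = (5 + t) + 20 = 25 + t)
U(W) = 2 - (8 + W)*(25 + 2*W)/7 (U(W) = 2 - (W + 8)*(W + (25 + W))/7 = 2 - (8 + W)*(25 + 2*W)/7)
v(9)*74 + U(-5) = 1*74 + (-186/7 - 41/7*(-5) - 2/7*(-5)**2) = 74 + (-186/7 + 205/7 - 2/7*25) = 74 + (-186/7 + 205/7 - 50/7) = 74 - 31/7 = 487/7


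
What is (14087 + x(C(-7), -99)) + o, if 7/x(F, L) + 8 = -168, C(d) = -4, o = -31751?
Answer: -3108871/176 ≈ -17664.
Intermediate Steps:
x(F, L) = -7/176 (x(F, L) = 7/(-8 - 168) = 7/(-176) = 7*(-1/176) = -7/176)
(14087 + x(C(-7), -99)) + o = (14087 - 7/176) - 31751 = 2479305/176 - 31751 = -3108871/176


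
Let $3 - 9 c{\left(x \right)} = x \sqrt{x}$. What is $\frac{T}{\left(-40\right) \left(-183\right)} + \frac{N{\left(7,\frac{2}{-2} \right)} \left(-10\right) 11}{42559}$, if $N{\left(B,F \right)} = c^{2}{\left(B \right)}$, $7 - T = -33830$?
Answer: $\frac{3526125731}{764669160} + \frac{140 \sqrt{7}}{104463} \approx 4.6149$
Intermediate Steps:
$T = 33837$ ($T = 7 - -33830 = 7 + 33830 = 33837$)
$c{\left(x \right)} = \frac{1}{3} - \frac{x^{\frac{3}{2}}}{9}$ ($c{\left(x \right)} = \frac{1}{3} - \frac{x \sqrt{x}}{9} = \frac{1}{3} - \frac{x^{\frac{3}{2}}}{9}$)
$N{\left(B,F \right)} = \left(\frac{1}{3} - \frac{B^{\frac{3}{2}}}{9}\right)^{2}$
$\frac{T}{\left(-40\right) \left(-183\right)} + \frac{N{\left(7,\frac{2}{-2} \right)} \left(-10\right) 11}{42559} = \frac{33837}{\left(-40\right) \left(-183\right)} + \frac{\frac{\left(-3 + 7^{\frac{3}{2}}\right)^{2}}{81} \left(-10\right) 11}{42559} = \frac{33837}{7320} + \frac{\left(-3 + 7 \sqrt{7}\right)^{2}}{81} \left(-10\right) 11 \cdot \frac{1}{42559} = 33837 \cdot \frac{1}{7320} + - \frac{10 \left(-3 + 7 \sqrt{7}\right)^{2}}{81} \cdot 11 \cdot \frac{1}{42559} = \frac{11279}{2440} + - \frac{110 \left(-3 + 7 \sqrt{7}\right)^{2}}{81} \cdot \frac{1}{42559} = \frac{11279}{2440} - \frac{10 \left(-3 + 7 \sqrt{7}\right)^{2}}{313389}$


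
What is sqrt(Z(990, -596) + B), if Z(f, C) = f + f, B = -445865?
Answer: I*sqrt(443885) ≈ 666.25*I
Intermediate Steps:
Z(f, C) = 2*f
sqrt(Z(990, -596) + B) = sqrt(2*990 - 445865) = sqrt(1980 - 445865) = sqrt(-443885) = I*sqrt(443885)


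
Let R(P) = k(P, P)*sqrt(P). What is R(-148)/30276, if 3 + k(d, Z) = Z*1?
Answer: -151*I*sqrt(37)/15138 ≈ -0.060675*I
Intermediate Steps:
k(d, Z) = -3 + Z (k(d, Z) = -3 + Z*1 = -3 + Z)
R(P) = sqrt(P)*(-3 + P) (R(P) = (-3 + P)*sqrt(P) = sqrt(P)*(-3 + P))
R(-148)/30276 = (sqrt(-148)*(-3 - 148))/30276 = ((2*I*sqrt(37))*(-151))*(1/30276) = -302*I*sqrt(37)*(1/30276) = -151*I*sqrt(37)/15138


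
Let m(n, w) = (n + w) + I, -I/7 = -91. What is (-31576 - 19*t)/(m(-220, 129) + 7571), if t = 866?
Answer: -48030/8117 ≈ -5.9172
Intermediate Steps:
I = 637 (I = -7*(-91) = 637)
m(n, w) = 637 + n + w (m(n, w) = (n + w) + 637 = 637 + n + w)
(-31576 - 19*t)/(m(-220, 129) + 7571) = (-31576 - 19*866)/((637 - 220 + 129) + 7571) = (-31576 - 16454)/(546 + 7571) = -48030/8117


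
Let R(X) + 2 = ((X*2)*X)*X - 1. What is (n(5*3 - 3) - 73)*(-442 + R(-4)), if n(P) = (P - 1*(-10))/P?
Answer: 81557/2 ≈ 40779.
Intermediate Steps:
n(P) = (10 + P)/P (n(P) = (P + 10)/P = (10 + P)/P)
R(X) = -3 + 2*X³ (R(X) = -2 + (((X*2)*X)*X - 1) = -2 + (((2*X)*X)*X - 1) = -2 + ((2*X²)*X - 1) = -2 + (2*X³ - 1) = -2 + (-1 + 2*X³) = -3 + 2*X³)
(n(5*3 - 3) - 73)*(-442 + R(-4)) = ((10 + (5*3 - 3))/(5*3 - 3) - 73)*(-442 + (-3 + 2*(-4)³)) = ((10 + (15 - 3))/(15 - 3) - 73)*(-442 + (-3 + 2*(-64))) = ((10 + 12)/12 - 73)*(-442 + (-3 - 128)) = ((1/12)*22 - 73)*(-442 - 131) = (11/6 - 73)*(-573) = -427/6*(-573) = 81557/2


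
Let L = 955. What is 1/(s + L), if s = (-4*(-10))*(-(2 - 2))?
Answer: 1/955 ≈ 0.0010471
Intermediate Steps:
s = 0 (s = 40*(-1*0) = 40*0 = 0)
1/(s + L) = 1/(0 + 955) = 1/955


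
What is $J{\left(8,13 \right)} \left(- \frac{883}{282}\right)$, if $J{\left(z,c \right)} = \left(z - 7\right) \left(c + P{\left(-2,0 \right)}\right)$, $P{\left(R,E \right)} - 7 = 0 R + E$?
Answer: $- \frac{8830}{141} \approx -62.624$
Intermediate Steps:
$P{\left(R,E \right)} = 7 + E$ ($P{\left(R,E \right)} = 7 + \left(0 R + E\right) = 7 + \left(0 + E\right) = 7 + E$)
$J{\left(z,c \right)} = \left(-7 + z\right) \left(7 + c\right)$ ($J{\left(z,c \right)} = \left(z - 7\right) \left(c + \left(7 + 0\right)\right) = \left(-7 + z\right) \left(c + 7\right) = \left(-7 + z\right) \left(7 + c\right)$)
$J{\left(8,13 \right)} \left(- \frac{883}{282}\right) = \left(-49 - 91 + 7 \cdot 8 + 13 \cdot 8\right) \left(- \frac{883}{282}\right) = \left(-49 - 91 + 56 + 104\right) \left(\left(-883\right) \frac{1}{282}\right) = 20 \left(- \frac{883}{282}\right) = - \frac{8830}{141}$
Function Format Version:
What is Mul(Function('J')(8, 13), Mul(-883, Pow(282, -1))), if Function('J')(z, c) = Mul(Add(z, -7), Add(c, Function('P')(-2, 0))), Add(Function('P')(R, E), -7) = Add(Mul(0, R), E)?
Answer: Rational(-8830, 141) ≈ -62.624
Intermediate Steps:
Function('P')(R, E) = Add(7, E) (Function('P')(R, E) = Add(7, Add(Mul(0, R), E)) = Add(7, Add(0, E)) = Add(7, E))
Function('J')(z, c) = Mul(Add(-7, z), Add(7, c)) (Function('J')(z, c) = Mul(Add(z, -7), Add(c, Add(7, 0))) = Mul(Add(-7, z), Add(c, 7)) = Mul(Add(-7, z), Add(7, c)))
Mul(Function('J')(8, 13), Mul(-883, Pow(282, -1))) = Mul(Add(-49, Mul(-7, 13), Mul(7, 8), Mul(13, 8)), Mul(-883, Pow(282, -1))) = Mul(Add(-49, -91, 56, 104), Mul(-883, Rational(1, 282))) = Mul(20, Rational(-883, 282)) = Rational(-8830, 141)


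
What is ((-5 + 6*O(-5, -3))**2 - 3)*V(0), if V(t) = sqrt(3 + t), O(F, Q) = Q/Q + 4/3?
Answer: 78*sqrt(3) ≈ 135.10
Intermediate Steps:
O(F, Q) = 7/3 (O(F, Q) = 1 + 4*(1/3) = 1 + 4/3 = 7/3)
((-5 + 6*O(-5, -3))**2 - 3)*V(0) = ((-5 + 6*(7/3))**2 - 3)*sqrt(3 + 0) = ((-5 + 14)**2 - 3)*sqrt(3) = (9**2 - 3)*sqrt(3) = (81 - 3)*sqrt(3) = 78*sqrt(3)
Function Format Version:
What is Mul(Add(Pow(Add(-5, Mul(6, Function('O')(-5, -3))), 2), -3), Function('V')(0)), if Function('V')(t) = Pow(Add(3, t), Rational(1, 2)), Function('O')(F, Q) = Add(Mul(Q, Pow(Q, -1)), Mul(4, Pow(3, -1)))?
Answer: Mul(78, Pow(3, Rational(1, 2))) ≈ 135.10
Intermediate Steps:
Function('O')(F, Q) = Rational(7, 3) (Function('O')(F, Q) = Add(1, Mul(4, Rational(1, 3))) = Add(1, Rational(4, 3)) = Rational(7, 3))
Mul(Add(Pow(Add(-5, Mul(6, Function('O')(-5, -3))), 2), -3), Function('V')(0)) = Mul(Add(Pow(Add(-5, Mul(6, Rational(7, 3))), 2), -3), Pow(Add(3, 0), Rational(1, 2))) = Mul(Add(Pow(Add(-5, 14), 2), -3), Pow(3, Rational(1, 2))) = Mul(Add(Pow(9, 2), -3), Pow(3, Rational(1, 2))) = Mul(Add(81, -3), Pow(3, Rational(1, 2))) = Mul(78, Pow(3, Rational(1, 2)))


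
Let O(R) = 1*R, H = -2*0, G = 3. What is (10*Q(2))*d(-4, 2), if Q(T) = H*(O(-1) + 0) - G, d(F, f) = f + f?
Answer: -120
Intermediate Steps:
H = 0
O(R) = R
d(F, f) = 2*f
Q(T) = -3 (Q(T) = 0*(-1 + 0) - 1*3 = 0*(-1) - 3 = 0 - 3 = -3)
(10*Q(2))*d(-4, 2) = (10*(-3))*(2*2) = -30*4 = -120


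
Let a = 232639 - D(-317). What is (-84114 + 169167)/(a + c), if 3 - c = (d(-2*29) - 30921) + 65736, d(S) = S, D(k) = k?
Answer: 85053/198202 ≈ 0.42912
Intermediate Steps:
a = 232956 (a = 232639 - 1*(-317) = 232639 + 317 = 232956)
c = -34754 (c = 3 - ((-2*29 - 30921) + 65736) = 3 - ((-58 - 30921) + 65736) = 3 - (-30979 + 65736) = 3 - 1*34757 = 3 - 34757 = -34754)
(-84114 + 169167)/(a + c) = (-84114 + 169167)/(232956 - 34754) = 85053/198202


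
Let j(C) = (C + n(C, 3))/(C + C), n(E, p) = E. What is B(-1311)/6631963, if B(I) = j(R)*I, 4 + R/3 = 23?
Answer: -1311/6631963 ≈ -0.00019768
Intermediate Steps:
R = 57 (R = -12 + 3*23 = -12 + 69 = 57)
j(C) = 1 (j(C) = (C + C)/(C + C) = (2*C)/((2*C)) = (2*C)*(1/(2*C)) = 1)
B(I) = I (B(I) = 1*I = I)
B(-1311)/6631963 = -1311/6631963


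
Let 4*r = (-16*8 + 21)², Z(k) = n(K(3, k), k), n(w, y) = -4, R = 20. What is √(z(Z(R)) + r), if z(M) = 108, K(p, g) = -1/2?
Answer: 109/2 ≈ 54.500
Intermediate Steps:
K(p, g) = -½ (K(p, g) = -1*½ = -½)
Z(k) = -4
r = 11449/4 (r = (-16*8 + 21)²/4 = (-128 + 21)²/4 = (¼)*(-107)² = (¼)*11449 = 11449/4 ≈ 2862.3)
√(z(Z(R)) + r) = √(108 + 11449/4) = √(11881/4) = 109/2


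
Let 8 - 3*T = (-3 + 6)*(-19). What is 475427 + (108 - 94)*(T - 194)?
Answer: 1419043/3 ≈ 4.7301e+5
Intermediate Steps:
T = 65/3 (T = 8/3 - (-3 + 6)*(-19)/3 = 8/3 - (-19) = 8/3 - 1/3*(-57) = 8/3 + 19 = 65/3 ≈ 21.667)
475427 + (108 - 94)*(T - 194) = 475427 + (108 - 94)*(65/3 - 194) = 475427 + 14*(-517/3) = 475427 - 7238/3 = 1419043/3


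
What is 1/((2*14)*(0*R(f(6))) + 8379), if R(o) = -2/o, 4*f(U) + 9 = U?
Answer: 1/8379 ≈ 0.00011935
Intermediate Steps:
f(U) = -9/4 + U/4
1/((2*14)*(0*R(f(6))) + 8379) = 1/((2*14)*(0*(-2/(-9/4 + (¼)*6))) + 8379) = 1/(28*(0*(-2/(-9/4 + 3/2))) + 8379) = 1/(28*(0*(-2/(-¾))) + 8379) = 1/(28*(0*(-2*(-4/3))) + 8379) = 1/(28*(0*(8/3)) + 8379) = 1/(28*0 + 8379) = 1/(0 + 8379) = 1/8379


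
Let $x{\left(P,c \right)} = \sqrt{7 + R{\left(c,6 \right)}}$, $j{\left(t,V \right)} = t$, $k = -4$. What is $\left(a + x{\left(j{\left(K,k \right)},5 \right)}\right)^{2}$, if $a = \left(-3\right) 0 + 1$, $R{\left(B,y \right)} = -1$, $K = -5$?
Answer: $\left(1 + \sqrt{6}\right)^{2} \approx 11.899$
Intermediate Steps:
$a = 1$ ($a = 0 + 1 = 1$)
$x{\left(P,c \right)} = \sqrt{6}$ ($x{\left(P,c \right)} = \sqrt{7 - 1} = \sqrt{6}$)
$\left(a + x{\left(j{\left(K,k \right)},5 \right)}\right)^{2} = \left(1 + \sqrt{6}\right)^{2}$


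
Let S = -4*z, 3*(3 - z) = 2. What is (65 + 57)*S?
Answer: -3416/3 ≈ -1138.7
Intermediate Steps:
z = 7/3 (z = 3 - ⅓*2 = 3 - ⅔ = 7/3 ≈ 2.3333)
S = -28/3 (S = -4*7/3 = -28/3 ≈ -9.3333)
(65 + 57)*S = (65 + 57)*(-28/3) = 122*(-28/3) = -3416/3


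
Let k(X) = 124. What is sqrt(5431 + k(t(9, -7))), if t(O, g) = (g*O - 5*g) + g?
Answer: sqrt(5555) ≈ 74.532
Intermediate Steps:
t(O, g) = -4*g + O*g (t(O, g) = (O*g - 5*g) + g = (-5*g + O*g) + g = -4*g + O*g)
sqrt(5431 + k(t(9, -7))) = sqrt(5431 + 124) = sqrt(5555)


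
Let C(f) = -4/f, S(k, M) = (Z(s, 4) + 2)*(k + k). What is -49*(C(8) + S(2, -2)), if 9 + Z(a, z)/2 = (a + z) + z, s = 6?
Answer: -4655/2 ≈ -2327.5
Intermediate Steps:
Z(a, z) = -18 + 2*a + 4*z (Z(a, z) = -18 + 2*((a + z) + z) = -18 + 2*(a + 2*z) = -18 + (2*a + 4*z) = -18 + 2*a + 4*z)
S(k, M) = 24*k (S(k, M) = ((-18 + 2*6 + 4*4) + 2)*(k + k) = ((-18 + 12 + 16) + 2)*(2*k) = (10 + 2)*(2*k) = 12*(2*k) = 24*k)
-49*(C(8) + S(2, -2)) = -49*(-4/8 + 24*2) = -49*(-4*1/8 + 48) = -49*(-1/2 + 48) = -49*95/2 = -4655/2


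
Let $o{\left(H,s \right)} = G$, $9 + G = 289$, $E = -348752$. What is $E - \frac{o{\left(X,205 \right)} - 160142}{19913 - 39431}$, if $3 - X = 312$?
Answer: $- \frac{3403550699}{9759} \approx -3.4876 \cdot 10^{5}$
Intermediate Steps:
$X = -309$ ($X = 3 - 312 = -309$)
$G = 280$ ($G = -9 + 289 = 280$)
$o{\left(H,s \right)} = 280$
$E - \frac{o{\left(X,205 \right)} - 160142}{19913 - 39431} = -348752 - \frac{280 - 160142}{19913 - 39431} = -348752 - - \frac{159862}{-19518} = -348752 - \left(-159862\right) \left(- \frac{1}{19518}\right) = -348752 - \frac{79931}{9759} = - \frac{3403550699}{9759}$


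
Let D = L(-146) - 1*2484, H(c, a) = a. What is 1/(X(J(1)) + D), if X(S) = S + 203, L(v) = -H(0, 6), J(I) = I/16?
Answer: -16/36591 ≈ -0.00043727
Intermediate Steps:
J(I) = I/16 (J(I) = I*(1/16) = I/16)
L(v) = -6 (L(v) = -1*6 = -6)
X(S) = 203 + S
D = -2490 (D = -6 - 1*2484 = -6 - 2484 = -2490)
1/(X(J(1)) + D) = 1/((203 + (1/16)*1) - 2490) = 1/((203 + 1/16) - 2490) = 1/(3249/16 - 2490) = 1/(-36591/16) = -16/36591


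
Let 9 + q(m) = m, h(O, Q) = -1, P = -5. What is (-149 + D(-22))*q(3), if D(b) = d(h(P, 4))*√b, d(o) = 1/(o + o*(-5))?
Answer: 894 - 3*I*√22/2 ≈ 894.0 - 7.0356*I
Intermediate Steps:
d(o) = -1/(4*o) (d(o) = 1/(o - 5*o) = 1/(-4*o) = -1/(4*o))
q(m) = -9 + m
D(b) = √b/4 (D(b) = (-¼/(-1))*√b = (-¼*(-1))*√b = √b/4)
(-149 + D(-22))*q(3) = (-149 + √(-22)/4)*(-9 + 3) = (-149 + (I*√22)/4)*(-6) = (-149 + I*√22/4)*(-6) = 894 - 3*I*√22/2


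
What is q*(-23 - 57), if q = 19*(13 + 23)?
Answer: -54720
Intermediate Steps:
q = 684 (q = 19*36 = 684)
q*(-23 - 57) = 684*(-23 - 57) = 684*(-80) = -54720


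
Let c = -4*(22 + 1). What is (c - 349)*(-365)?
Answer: 160965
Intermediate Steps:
c = -92 (c = -4*23 = -92)
(c - 349)*(-365) = (-92 - 349)*(-365) = -441*(-365) = 160965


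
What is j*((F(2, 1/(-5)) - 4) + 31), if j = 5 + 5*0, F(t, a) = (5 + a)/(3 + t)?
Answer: 699/5 ≈ 139.80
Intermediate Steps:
F(t, a) = (5 + a)/(3 + t)
j = 5 (j = 5 + 0 = 5)
j*((F(2, 1/(-5)) - 4) + 31) = 5*(((5 + 1/(-5))/(3 + 2) - 4) + 31) = 5*(((5 - 1/5)/5 - 4) + 31) = 5*(((1/5)*(24/5) - 4) + 31) = 5*((24/25 - 4) + 31) = 5*(-76/25 + 31) = 5*(699/25) = 699/5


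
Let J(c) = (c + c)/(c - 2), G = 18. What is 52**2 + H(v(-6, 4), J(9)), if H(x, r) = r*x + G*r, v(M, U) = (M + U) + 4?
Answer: 19288/7 ≈ 2755.4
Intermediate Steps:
J(c) = 2*c/(-2 + c) (J(c) = (2*c)/(-2 + c) = 2*c/(-2 + c))
v(M, U) = 4 + M + U
H(x, r) = 18*r + r*x (H(x, r) = r*x + 18*r = 18*r + r*x)
52**2 + H(v(-6, 4), J(9)) = 52**2 + (2*9/(-2 + 9))*(18 + (4 - 6 + 4)) = 2704 + (2*9/7)*(18 + 2) = 2704 + (2*9*(1/7))*20 = 2704 + (18/7)*20 = 2704 + 360/7 = 19288/7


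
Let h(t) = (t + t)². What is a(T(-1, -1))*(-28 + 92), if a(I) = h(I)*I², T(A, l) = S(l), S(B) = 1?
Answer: 256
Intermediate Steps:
T(A, l) = 1
h(t) = 4*t² (h(t) = (2*t)² = 4*t²)
a(I) = 4*I⁴ (a(I) = (4*I²)*I² = 4*I⁴)
a(T(-1, -1))*(-28 + 92) = (4*1⁴)*(-28 + 92) = (4*1)*64 = 4*64 = 256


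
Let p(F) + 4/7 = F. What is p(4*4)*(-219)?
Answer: -23652/7 ≈ -3378.9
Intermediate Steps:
p(F) = -4/7 + F
p(4*4)*(-219) = (-4/7 + 4*4)*(-219) = (-4/7 + 16)*(-219) = (108/7)*(-219) = -23652/7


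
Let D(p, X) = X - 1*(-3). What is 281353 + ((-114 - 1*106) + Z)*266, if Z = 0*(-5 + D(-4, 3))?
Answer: 222833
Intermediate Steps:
D(p, X) = 3 + X (D(p, X) = X + 3 = 3 + X)
Z = 0 (Z = 0*(-5 + (3 + 3)) = 0*(-5 + 6) = 0*1 = 0)
281353 + ((-114 - 1*106) + Z)*266 = 281353 + ((-114 - 1*106) + 0)*266 = 281353 + ((-114 - 106) + 0)*266 = 281353 + (-220 + 0)*266 = 281353 - 220*266 = 281353 - 58520 = 222833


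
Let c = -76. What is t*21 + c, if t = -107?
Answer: -2323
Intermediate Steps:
t*21 + c = -107*21 - 76 = -2247 - 76 = -2323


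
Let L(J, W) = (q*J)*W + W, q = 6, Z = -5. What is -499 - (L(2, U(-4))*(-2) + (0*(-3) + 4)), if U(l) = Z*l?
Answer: 17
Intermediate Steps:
U(l) = -5*l
L(J, W) = W + 6*J*W (L(J, W) = (6*J)*W + W = 6*J*W + W = W + 6*J*W)
-499 - (L(2, U(-4))*(-2) + (0*(-3) + 4)) = -499 - (((-5*(-4))*(1 + 6*2))*(-2) + (0*(-3) + 4)) = -499 - ((20*(1 + 12))*(-2) + (0 + 4)) = -499 - ((20*13)*(-2) + 4) = -499 - (260*(-2) + 4) = -499 - (-520 + 4) = -499 - 1*(-516) = -499 + 516 = 17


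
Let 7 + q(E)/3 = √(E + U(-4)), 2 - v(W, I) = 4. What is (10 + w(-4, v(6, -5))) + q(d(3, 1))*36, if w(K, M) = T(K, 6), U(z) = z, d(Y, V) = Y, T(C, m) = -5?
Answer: -751 + 108*I ≈ -751.0 + 108.0*I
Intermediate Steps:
v(W, I) = -2 (v(W, I) = 2 - 1*4 = 2 - 4 = -2)
w(K, M) = -5
q(E) = -21 + 3*√(-4 + E) (q(E) = -21 + 3*√(E - 4) = -21 + 3*√(-4 + E))
(10 + w(-4, v(6, -5))) + q(d(3, 1))*36 = (10 - 5) + (-21 + 3*√(-4 + 3))*36 = 5 + (-21 + 3*√(-1))*36 = 5 + (-21 + 3*I)*36 = 5 + (-756 + 108*I) = -751 + 108*I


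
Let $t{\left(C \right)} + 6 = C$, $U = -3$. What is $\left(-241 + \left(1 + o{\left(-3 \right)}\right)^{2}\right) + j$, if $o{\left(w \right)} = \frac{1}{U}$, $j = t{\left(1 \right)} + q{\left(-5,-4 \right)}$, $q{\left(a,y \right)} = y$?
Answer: $- \frac{2246}{9} \approx -249.56$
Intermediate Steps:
$t{\left(C \right)} = -6 + C$
$j = -9$ ($j = \left(-6 + 1\right) - 4 = -5 - 4 = -9$)
$o{\left(w \right)} = - \frac{1}{3}$ ($o{\left(w \right)} = \frac{1}{-3} = - \frac{1}{3}$)
$\left(-241 + \left(1 + o{\left(-3 \right)}\right)^{2}\right) + j = \left(-241 + \left(1 - \frac{1}{3}\right)^{2}\right) - 9 = \left(-241 + \left(\frac{2}{3}\right)^{2}\right) - 9 = \left(-241 + \frac{4}{9}\right) - 9 = - \frac{2165}{9} - 9 = - \frac{2246}{9}$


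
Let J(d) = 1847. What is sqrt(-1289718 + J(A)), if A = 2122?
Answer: I*sqrt(1287871) ≈ 1134.8*I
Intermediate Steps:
sqrt(-1289718 + J(A)) = sqrt(-1289718 + 1847) = sqrt(-1287871) = I*sqrt(1287871)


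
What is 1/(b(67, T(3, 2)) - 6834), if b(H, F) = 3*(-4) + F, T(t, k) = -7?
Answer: -1/6853 ≈ -0.00014592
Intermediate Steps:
b(H, F) = -12 + F
1/(b(67, T(3, 2)) - 6834) = 1/((-12 - 7) - 6834) = 1/(-19 - 6834) = 1/(-6853) = -1/6853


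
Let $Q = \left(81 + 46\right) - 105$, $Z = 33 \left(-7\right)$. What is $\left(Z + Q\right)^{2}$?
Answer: $43681$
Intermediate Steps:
$Z = -231$
$Q = 22$ ($Q = 127 - 105 = 22$)
$\left(Z + Q\right)^{2} = \left(-231 + 22\right)^{2} = \left(-209\right)^{2} = 43681$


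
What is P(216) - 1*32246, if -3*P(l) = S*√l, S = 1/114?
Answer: -32246 - √6/57 ≈ -32246.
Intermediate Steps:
S = 1/114 ≈ 0.0087719
P(l) = -√l/342
P(216) - 1*32246 = -√6/57 - 1*32246 = -√6/57 - 32246 = -32246 - √6/57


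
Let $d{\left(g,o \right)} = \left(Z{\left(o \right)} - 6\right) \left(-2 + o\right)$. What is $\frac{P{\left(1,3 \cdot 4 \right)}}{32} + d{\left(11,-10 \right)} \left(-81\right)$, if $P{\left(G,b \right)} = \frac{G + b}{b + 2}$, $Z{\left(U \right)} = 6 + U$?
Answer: $- \frac{4354547}{448} \approx -9720.0$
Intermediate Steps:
$d{\left(g,o \right)} = o \left(-2 + o\right)$ ($d{\left(g,o \right)} = \left(\left(6 + o\right) - 6\right) \left(-2 + o\right) = o \left(-2 + o\right)$)
$P{\left(G,b \right)} = \frac{G + b}{2 + b}$
$\frac{P{\left(1,3 \cdot 4 \right)}}{32} + d{\left(11,-10 \right)} \left(-81\right) = \frac{\frac{1}{2 + 3 \cdot 4} \left(1 + 3 \cdot 4\right)}{32} + - 10 \left(-2 - 10\right) \left(-81\right) = \frac{1 + 12}{2 + 12} \cdot \frac{1}{32} + \left(-10\right) \left(-12\right) \left(-81\right) = \frac{1}{14} \cdot 13 \cdot \frac{1}{32} + 120 \left(-81\right) = \frac{1}{14} \cdot 13 \cdot \frac{1}{32} - 9720 = \frac{13}{14} \cdot \frac{1}{32} - 9720 = \frac{13}{448} - 9720 = - \frac{4354547}{448}$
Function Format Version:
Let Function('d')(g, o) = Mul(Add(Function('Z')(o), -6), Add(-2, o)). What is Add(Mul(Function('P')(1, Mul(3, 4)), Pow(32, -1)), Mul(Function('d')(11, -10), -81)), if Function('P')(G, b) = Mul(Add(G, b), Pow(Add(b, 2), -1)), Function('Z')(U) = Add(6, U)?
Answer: Rational(-4354547, 448) ≈ -9720.0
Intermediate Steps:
Function('d')(g, o) = Mul(o, Add(-2, o)) (Function('d')(g, o) = Mul(Add(Add(6, o), -6), Add(-2, o)) = Mul(o, Add(-2, o)))
Function('P')(G, b) = Mul(Pow(Add(2, b), -1), Add(G, b)) (Function('P')(G, b) = Mul(Add(G, b), Pow(Add(2, b), -1)) = Mul(Pow(Add(2, b), -1), Add(G, b)))
Add(Mul(Function('P')(1, Mul(3, 4)), Pow(32, -1)), Mul(Function('d')(11, -10), -81)) = Add(Mul(Mul(Pow(Add(2, Mul(3, 4)), -1), Add(1, Mul(3, 4))), Pow(32, -1)), Mul(Mul(-10, Add(-2, -10)), -81)) = Add(Mul(Mul(Pow(Add(2, 12), -1), Add(1, 12)), Rational(1, 32)), Mul(Mul(-10, -12), -81)) = Add(Mul(Mul(Pow(14, -1), 13), Rational(1, 32)), Mul(120, -81)) = Add(Mul(Mul(Rational(1, 14), 13), Rational(1, 32)), -9720) = Add(Mul(Rational(13, 14), Rational(1, 32)), -9720) = Add(Rational(13, 448), -9720) = Rational(-4354547, 448)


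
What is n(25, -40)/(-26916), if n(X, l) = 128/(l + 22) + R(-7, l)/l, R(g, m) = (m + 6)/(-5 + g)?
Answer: 5171/19379520 ≈ 0.00026683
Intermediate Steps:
R(g, m) = (6 + m)/(-5 + g)
n(X, l) = 128/(22 + l) + (-1/2 - l/12)/l (n(X, l) = 128/(l + 22) + ((6 + l)/(-5 - 7))/l = 128/(22 + l) + ((6 + l)/(-12))/l = 128/(22 + l) + (-(6 + l)/12)/l = 128/(22 + l) + (-1/2 - l/12)/l)
n(25, -40)/(-26916) = ((1/12)*(-132 - 1*(-40)**2 + 1508*(-40))/(-40*(22 - 40)))/(-26916) = ((1/12)*(-1/40)*(-132 - 1*1600 - 60320)/(-18))*(-1/26916) = ((1/12)*(-1/40)*(-1/18)*(-132 - 1600 - 60320))*(-1/26916) = ((1/12)*(-1/40)*(-1/18)*(-62052))*(-1/26916) = -5171/720*(-1/26916) = 5171/19379520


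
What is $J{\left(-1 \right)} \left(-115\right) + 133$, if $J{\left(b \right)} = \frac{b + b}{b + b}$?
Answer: $18$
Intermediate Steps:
$J{\left(b \right)} = 1$ ($J{\left(b \right)} = \frac{2 b}{2 b} = 2 b \frac{1}{2 b} = 1$)
$J{\left(-1 \right)} \left(-115\right) + 133 = 1 \left(-115\right) + 133 = -115 + 133 = 18$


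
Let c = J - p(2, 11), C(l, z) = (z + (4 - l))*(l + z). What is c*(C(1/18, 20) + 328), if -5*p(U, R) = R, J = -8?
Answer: -7594027/1620 ≈ -4687.7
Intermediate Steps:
p(U, R) = -R/5
C(l, z) = (l + z)*(4 + z - l) (C(l, z) = (4 + z - l)*(l + z) = (l + z)*(4 + z - l))
c = -29/5 (c = -8 - (-1)*11/5 = -8 - 1*(-11/5) = -8 + 11/5 = -29/5 ≈ -5.8000)
c*(C(1/18, 20) + 328) = -29*((20² - (1/18)² + 4/18 + 4*20) + 328)/5 = -29*((400 - (1/18)² + 4*(1/18) + 80) + 328)/5 = -29*((400 - 1*1/324 + 2/9 + 80) + 328)/5 = -29*((400 - 1/324 + 2/9 + 80) + 328)/5 = -29*(155591/324 + 328)/5 = -29/5*261863/324 = -7594027/1620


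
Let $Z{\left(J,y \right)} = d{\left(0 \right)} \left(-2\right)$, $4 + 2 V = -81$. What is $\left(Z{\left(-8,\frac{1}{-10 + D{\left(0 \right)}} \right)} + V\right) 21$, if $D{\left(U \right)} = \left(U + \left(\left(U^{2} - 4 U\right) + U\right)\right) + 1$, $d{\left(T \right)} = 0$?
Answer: $- \frac{1785}{2} \approx -892.5$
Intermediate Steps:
$V = - \frac{85}{2}$ ($V = -2 + \frac{1}{2} \left(-81\right) = -2 - \frac{81}{2} = - \frac{85}{2} \approx -42.5$)
$D{\left(U \right)} = 1 + U^{2} - 2 U$ ($D{\left(U \right)} = \left(U + \left(U^{2} - 3 U\right)\right) + 1 = \left(U^{2} - 2 U\right) + 1 = 1 + U^{2} - 2 U$)
$Z{\left(J,y \right)} = 0$ ($Z{\left(J,y \right)} = 0 \left(-2\right) = 0$)
$\left(Z{\left(-8,\frac{1}{-10 + D{\left(0 \right)}} \right)} + V\right) 21 = \left(0 - \frac{85}{2}\right) 21 = \left(- \frac{85}{2}\right) 21 = - \frac{1785}{2}$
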